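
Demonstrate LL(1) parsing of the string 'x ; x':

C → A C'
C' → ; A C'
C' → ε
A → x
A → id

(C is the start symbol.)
LL(1) parsing maintains a stack (initially the start symbol over $) and the input. At each step: if the stack top is a terminal, match it against the current input token; if it is a non-terminal N, replace it with the RHS of M[N, lookahead] (the unique production whose predict set contains the lookahead).

Stack is shown with the top on the left.

Stack     Input    Action
-------------------------
C $       x ; x $  output C → A C'
A C' $    x ; x $  output A → x
x C' $    x ; x $  match 'x'
C' $      ; x $    output C' → ; A C'
; A C' $  ; x $    match ';'
A C' $    x $      output A → x
x C' $    x $      match 'x'
C' $      $        output C' → ε
$         $        accept

The string is accepted.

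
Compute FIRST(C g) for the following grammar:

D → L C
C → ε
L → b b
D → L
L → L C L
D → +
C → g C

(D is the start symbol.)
{ 'g' }

FIRST sets of the non-terminals involved (from the grammar, by fixed-point iteration):
  FIRST(C) = { 'g', ε }

To compute FIRST(C g), process the symbols left to right:
Symbol C is a non-terminal. Add FIRST(C) \ {ε} = { 'g' }
C is nullable (ε ∈ FIRST(C)), continue to the next symbol.
Symbol g is a terminal. Add 'g' and stop.
FIRST(C g) = { 'g' }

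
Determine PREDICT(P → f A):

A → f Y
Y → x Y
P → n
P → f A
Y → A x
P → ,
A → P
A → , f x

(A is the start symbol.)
PREDICT(P → f A) = (FIRST(RHS) \ {ε}) ∪ (FOLLOW(P) if ε ∈ FIRST(RHS), i.e. RHS ⇒* ε)
FIRST(f A) = { 'f' }
ε ∉ FIRST(f A), so FOLLOW(P) is not added.
PREDICT(P → f A) = { 'f' }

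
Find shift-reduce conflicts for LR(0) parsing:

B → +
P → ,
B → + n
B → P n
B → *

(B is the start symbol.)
Augment with B' → B and build the canonical LR(0) collection (I0 = CLOSURE({[B' → . B]}), then GOTO on every symbol after a dot until no new states appear). It has 8 states:
  I0: { [B → . *], [B → . + n], [B → . +], [B → . P n], [B' → . B], [P → . ,] }  — shift
  I1: { [B → * .] }  — reduce
  I2: { [B → + . n], [B → + .] }  — shift, reduce
  I3: { [P → , .] }  — reduce
  I4: { [B' → B .] }  — accept
  I5: { [B → P . n] }  — shift
  I6: { [B → P n .] }  — reduce
  I7: { [B → + n .] }  — reduce

I2 contains reduce item [B → + .] and shift item [B → + . n] — shift-reduce conflict.

Answer: Yes — I2: [B → + .] vs [B → + . n]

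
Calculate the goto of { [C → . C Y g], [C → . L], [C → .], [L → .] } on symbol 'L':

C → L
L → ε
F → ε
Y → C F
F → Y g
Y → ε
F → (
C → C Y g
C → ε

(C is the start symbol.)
GOTO(I, 'L') = CLOSURE({ [A → αX.β] : [A → α.Xβ] ∈ I, X = 'L' })

Items with dot before 'L', with the dot advanced:
  [C → . L] → [C → L .]
Closure adds nothing (no advanced item has the dot before a non-terminal).

GOTO = { [C → L .] }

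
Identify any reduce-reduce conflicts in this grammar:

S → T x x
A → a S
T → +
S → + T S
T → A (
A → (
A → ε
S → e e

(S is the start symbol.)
Augment with S' → S and build the canonical LR(0) collection (I0 = CLOSURE({[S' → . S]}), then GOTO on every symbol after a dot until no new states appear). It has 16 states:
  I0: { [A → . (], [A → . a S], [A → .], [S → . + T S], [S → . T x x], [S → . e e], [S' → . S], [T → . +], [T → . A (] }  — shift, reduce
  I1: { [A → ( .] }  — reduce
  I2: { [A → . (], [A → . a S], [A → .], [S → + . T S], [T → + .], [T → . +], [T → . A (] }  — shift, 2 reduces
  I3: { [T → A . (] }  — shift
  I4: { [S' → S .] }  — accept
  I5: { [S → T . x x] }  — shift
  I6: { [A → . (], [A → . a S], [A → .], [A → a . S], [S → . + T S], [S → . T x x], [S → . e e], [T → . +], [T → . A (] }  — shift, reduce
  I7: { [S → e . e] }  — shift
  I8: { [S → e e .] }  — reduce
  I9: { [A → a S .] }  — reduce
  I10: { [S → T x . x] }  — shift
  I11: { [S → T x x .] }  — reduce
  I12: { [T → A ( .] }  — reduce
  I13: { [T → + .] }  — reduce
  I14: { [A → . (], [A → . a S], [A → .], [S → + T . S], [S → . + T S], [S → . T x x], [S → . e e], [T → . +], [T → . A (] }  — shift, reduce
  I15: { [S → + T S .] }  — reduce

I2 contains complete items [A → .], [T → + .] — reduce-reduce conflict.

Answer: Yes — I2: [A → .] vs [T → + .]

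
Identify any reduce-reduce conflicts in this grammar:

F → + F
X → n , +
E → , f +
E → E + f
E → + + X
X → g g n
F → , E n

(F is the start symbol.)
No reduce-reduce conflicts

A reduce-reduce conflict occurs when an LR(0) state has two complete items [A → α .] and [B → β .] — both call for a reduction, and with no lookahead the parser cannot choose between them.

Augment with F' → F and build the canonical LR(0) collection (I0 = CLOSURE({[F' → . F]}), then GOTO on every symbol after a dot until no new states appear). It has 21 states:
  I0: { [F → . + F], [F → . , E n], [F' → . F] }  — shift
  I1: { [F → + . F], [F → . + F], [F → . , E n] }  — shift
  I2: { [E → . + + X], [E → . , f +], [E → . E + f], [F → , . E n] }  — shift
  I3: { [F' → F .] }  — accept
  I4: { [E → + . + X] }  — shift
  I5: { [E → , . f +] }  — shift
  I6: { [E → E . + f], [F → , E . n] }  — shift
  I7: { [E → E + . f] }  — shift
  I8: { [F → , E n .] }  — reduce
  I9: { [E → E + f .] }  — reduce
  I10: { [E → , f . +] }  — shift
  I11: { [E → , f + .] }  — reduce
  I12: { [E → + + . X], [X → . g g n], [X → . n , +] }  — shift
  I13: { [E → + + X .] }  — reduce
  I14: { [X → g . g n] }  — shift
  I15: { [X → n . , +] }  — shift
  I16: { [X → n , . +] }  — shift
  I17: { [X → n , + .] }  — reduce
  I18: { [X → g g . n] }  — shift
  I19: { [X → g g n .] }  — reduce
  I20: { [F → + F .] }  — reduce

No state contains more than one complete item.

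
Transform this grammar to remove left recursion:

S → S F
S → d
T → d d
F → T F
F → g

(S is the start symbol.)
S → d S'
S' → F S'
S' → ε
T → d d
F → T F
F → g

S is directly left-recursive. The standard transformation for
  A → A α₁ | ... | A α_m | β₁ | ... | β_n
is
  A  → β₁ A' | ... | β_n A'
  A' → α₁ A' | ... | α_m A' | ε

S → d becomes S → d S'
S → S F becomes S' → F S'
Add S' → ε

Productions for other non-terminals are unchanged:
  T → d d
  F → T F
  F → g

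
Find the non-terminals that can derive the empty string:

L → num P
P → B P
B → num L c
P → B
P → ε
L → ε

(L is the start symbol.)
A non-terminal is nullable if it can derive ε (the empty string): either it has an ε-production, or it has a production whose right-hand side consists entirely of nullable non-terminals.

ε-productions: P → ε, L → ε
So P, L are immediately nullable.
No further non-terminal can be added: every production for the remaining non-terminals contains a terminal or a non-nullable non-terminal.
Nullable = { 'L', 'P' }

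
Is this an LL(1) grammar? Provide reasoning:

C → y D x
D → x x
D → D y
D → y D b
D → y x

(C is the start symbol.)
A grammar is LL(1) if for each non-terminal N with multiple productions, the predict sets of those productions are pairwise disjoint, where PREDICT(N → α) = (FIRST(α) \ {ε}) ∪ (FOLLOW(N) if α ⇒* ε).

Relevant sets:
  FIRST(D) = { 'x', 'y' }

For D:
  PREDICT(D → x x) = { 'x' }
  PREDICT(D → D y) = { 'x', 'y' }
  PREDICT(D → y D b) = { 'y' }
  PREDICT(D → y x) = { 'y' }
C has a single production, so nothing to check there.

Conflict found: Predict set conflict for D: { 'x' }
The grammar is NOT LL(1).

Answer: No. Predict set conflict for D: { 'x' }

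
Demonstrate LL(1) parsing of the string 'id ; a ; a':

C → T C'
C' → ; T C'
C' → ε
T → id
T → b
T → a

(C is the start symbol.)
LL(1) parsing maintains a stack (initially the start symbol over $) and the input. At each step: if the stack top is a terminal, match it against the current input token; if it is a non-terminal N, replace it with the RHS of M[N, lookahead] (the unique production whose predict set contains the lookahead).

Stack is shown with the top on the left.

Stack     Input         Action
------------------------------
C $       id ; a ; a $  output C → T C'
T C' $    id ; a ; a $  output T → id
id C' $   id ; a ; a $  match 'id'
C' $      ; a ; a $     output C' → ; T C'
; T C' $  ; a ; a $     match ';'
T C' $    a ; a $       output T → a
a C' $    a ; a $       match 'a'
C' $      ; a $         output C' → ; T C'
; T C' $  ; a $         match ';'
T C' $    a $           output T → a
a C' $    a $           match 'a'
C' $      $             output C' → ε
$         $             accept

The string is accepted.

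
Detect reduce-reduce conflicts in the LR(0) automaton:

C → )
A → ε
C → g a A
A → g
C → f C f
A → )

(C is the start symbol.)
Augment with C' → C and build the canonical LR(0) collection (I0 = CLOSURE({[C' → . C]}), then GOTO on every symbol after a dot until no new states appear). It has 11 states:
  I0: { [C → . )], [C → . f C f], [C → . g a A], [C' → . C] }  — shift
  I1: { [C → ) .] }  — reduce
  I2: { [C' → C .] }  — accept
  I3: { [C → . )], [C → . f C f], [C → . g a A], [C → f . C f] }  — shift
  I4: { [C → g . a A] }  — shift
  I5: { [A → . )], [A → . g], [A → .], [C → g a . A] }  — shift, reduce
  I6: { [A → ) .] }  — reduce
  I7: { [C → g a A .] }  — reduce
  I8: { [A → g .] }  — reduce
  I9: { [C → f C . f] }  — shift
  I10: { [C → f C f .] }  — reduce

No state contains more than one complete item.

Answer: No reduce-reduce conflicts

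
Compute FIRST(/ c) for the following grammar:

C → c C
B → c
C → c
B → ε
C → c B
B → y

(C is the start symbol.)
To compute FIRST(/ c), process the symbols left to right:
Symbol / is a terminal. Add '/' and stop.
FIRST(/ c) = { '/' }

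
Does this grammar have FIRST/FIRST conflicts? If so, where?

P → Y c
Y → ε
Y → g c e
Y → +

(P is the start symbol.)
A FIRST/FIRST conflict occurs when two productions N → α and N → β for the same non-terminal have FIRST(α) ∩ FIRST(β) ≠ ∅ (with ε ∈ FIRST of a nullable right-hand side, so two nullable alternatives also conflict).

Productions for Y:
  Y → ε: FIRST = { ε }
  Y → g c e: FIRST = { 'g' }
  Y → +: FIRST = { '+' }
P has only one production, so no FIRST/FIRST conflict is possible there.

All alternatives of each non-terminal have pairwise disjoint FIRST sets.

Answer: No FIRST/FIRST conflicts.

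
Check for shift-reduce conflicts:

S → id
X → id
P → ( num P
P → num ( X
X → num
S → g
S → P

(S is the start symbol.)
No shift-reduce conflicts

Augment with S' → S and build the canonical LR(0) collection (I0 = CLOSURE({[S' → . S]}), then GOTO on every symbol after a dot until no new states appear). It has 13 states:
  I0: { [P → . ( num P], [P → . num ( X], [S → . P], [S → . g], [S → . id], [S' → . S] }  — shift
  I1: { [P → ( . num P] }  — shift
  I2: { [S → P .] }  — reduce
  I3: { [S' → S .] }  — accept
  I4: { [S → g .] }  — reduce
  I5: { [S → id .] }  — reduce
  I6: { [P → num . ( X] }  — shift
  I7: { [P → num ( . X], [X → . id], [X → . num] }  — shift
  I8: { [P → num ( X .] }  — reduce
  I9: { [X → id .] }  — reduce
  I10: { [X → num .] }  — reduce
  I11: { [P → ( num . P], [P → . ( num P], [P → . num ( X] }  — shift
  I12: { [P → ( num P .] }  — reduce

No state contains both a complete item and a shift item.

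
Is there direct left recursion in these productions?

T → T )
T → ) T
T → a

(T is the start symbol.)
Yes, T is left-recursive

Direct left recursion occurs when N → N α for some non-terminal N (the right-hand side begins with the left-hand side itself).

T → T ): LEFT RECURSIVE (starts with T)
T → ) T: starts with ')'
T → a: starts with a

The grammar has direct left recursion on: T.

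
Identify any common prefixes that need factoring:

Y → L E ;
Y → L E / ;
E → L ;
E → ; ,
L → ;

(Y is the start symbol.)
Yes, Y has productions with common prefix 'L E'

Left-factoring is needed when two productions for the same non-terminal
share a common prefix on the right-hand side.

Productions for Y:
  Y → L E ;
  Y → L E / ;
Productions for E:
  E → L ;
  E → ; ,

Found common prefix 'L E' in productions for Y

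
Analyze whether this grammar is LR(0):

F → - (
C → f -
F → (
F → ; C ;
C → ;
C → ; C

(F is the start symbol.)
Augment with F' → F and build the canonical LR(0) collection (I0 = CLOSURE({[F' → . F]}), then GOTO on every symbol after a dot until no new states appear). It has 12 states:
  I0: { [F → . (], [F → . - (], [F → . ; C ;], [F' → . F] }  — shift
  I1: { [F → ( .] }  — reduce
  I2: { [F → - . (] }  — shift
  I3: { [C → . ; C], [C → . ;], [C → . f -], [F → ; . C ;] }  — shift
  I4: { [F' → F .] }  — accept
  I5: { [C → . ; C], [C → . ;], [C → . f -], [C → ; . C], [C → ; .] }  — shift, reduce
  I6: { [F → ; C . ;] }  — shift
  I7: { [C → f . -] }  — shift
  I8: { [C → f - .] }  — reduce
  I9: { [F → ; C ; .] }  — reduce
  I10: { [C → ; C .] }  — reduce
  I11: { [F → - ( .] }  — reduce

Conflict in state I5:
  Shift-reduce conflict between [C → ; .] and [C → . ;]
So the grammar is NOT LR(0).

Answer: No. Shift-reduce conflict between [C → ; .] and [C → . ;]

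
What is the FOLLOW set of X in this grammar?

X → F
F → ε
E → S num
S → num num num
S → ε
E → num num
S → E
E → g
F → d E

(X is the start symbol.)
{ $ }

To compute FOLLOW(X), find every occurrence of X on a right-hand side N → α X β: add FIRST(β) \ {ε}, and if β is empty or nullable also add FOLLOW(N). Iterate to a fixed point.

X is the start symbol, so $ ∈ FOLLOW(X).
X does not occur on any right-hand side.

Taking the union: FOLLOW(X) = { $ }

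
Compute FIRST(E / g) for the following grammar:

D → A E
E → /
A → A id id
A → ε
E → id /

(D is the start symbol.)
{ '/', 'id' }

FIRST sets of the non-terminals involved (from the grammar, by fixed-point iteration):
  FIRST(E) = { '/', 'id' }

To compute FIRST(E / g), process the symbols left to right:
Symbol E is a non-terminal. Add FIRST(E) \ {ε} = { '/', 'id' }
E is not nullable (ε ∉ FIRST(E)), so stop here.
FIRST(E / g) = { '/', 'id' }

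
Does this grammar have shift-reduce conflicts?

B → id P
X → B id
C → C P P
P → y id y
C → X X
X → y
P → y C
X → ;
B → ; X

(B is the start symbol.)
A shift-reduce conflict occurs when an LR(0) state has both:
  - a complete (reduce) item [A → α .] (dot at the end), and
  - a shift item [B → β . c γ] (dot before a terminal).

Augment with B' → B and build the canonical LR(0) collection (I0 = CLOSURE({[B' → . B]}), then GOTO on every symbol after a dot until no new states appear). It has 18 states:
  I0: { [B → . ; X], [B → . id P], [B' → . B] }  — shift
  I1: { [B → . ; X], [B → . id P], [B → ; . X], [X → . ;], [X → . B id], [X → . y] }  — shift
  I2: { [B' → B .] }  — accept
  I3: { [B → id . P], [P → . y C], [P → . y id y] }  — shift
  I4: { [B → id P .] }  — reduce
  I5: { [B → . ; X], [B → . id P], [C → . C P P], [C → . X X], [P → y . C], [P → y . id y], [X → . ;], [X → . B id], [X → . y] }  — shift
  I6: { [B → . ; X], [B → . id P], [B → ; . X], [X → . ;], [X → . B id], [X → . y], [X → ; .] }  — shift, reduce
  I7: { [X → B . id] }  — shift
  I8: { [C → C . P P], [P → . y C], [P → . y id y], [P → y C .] }  — shift, reduce
  I9: { [B → . ; X], [B → . id P], [C → X . X], [X → . ;], [X → . B id], [X → . y] }  — shift
  I10: { [B → id . P], [P → . y C], [P → . y id y], [P → y id . y] }  — shift
  I11: { [X → y .] }  — reduce
  I12: { [B → . ; X], [B → . id P], [C → . C P P], [C → . X X], [P → y . C], [P → y . id y], [P → y id y .], [X → . ;], [X → . B id], [X → . y] }  — shift, reduce
  I13: { [C → X X .] }  — reduce
  I14: { [C → C P . P], [P → . y C], [P → . y id y] }  — shift
  I15: { [C → C P P .] }  — reduce
  I16: { [X → B id .] }  — reduce
  I17: { [B → ; X .] }  — reduce

I6 contains reduce item [X → ; .] and shift items [B → . ; X], [B → . id P], [X → . ;], [X → . y] — shift-reduce conflict.
I8 contains reduce item [P → y C .] and shift items [P → . y C], [P → . y id y] — shift-reduce conflict.
I12 contains reduce item [P → y id y .] and shift items [B → . ; X], [B → . id P], [P → y . id y], [X → . ;], [X → . y] — shift-reduce conflict.

Answer: Yes — I6: [X → ; .] vs [B → . ; X]; I8: [P → y C .] vs [P → . y C]; I12: [P → y id y .] vs [B → . ; X]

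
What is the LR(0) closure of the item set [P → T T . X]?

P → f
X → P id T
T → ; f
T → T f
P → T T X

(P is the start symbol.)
{ [P → . T T X], [P → . f], [P → T T . X], [T → . ; f], [T → . T f], [X → . P id T] }

To compute CLOSURE, for each item [A → α.Bβ] where B is a non-terminal, add [B → .γ] for all productions B → γ; repeat for the newly added items until nothing changes.

Start with: [P → T T . X]
  [P → T T . X] has the dot before X: add [X → . P id T]
  [X → . P id T] has the dot before P: add [P → . f], [P → . T T X]
  [P → . T T X] has the dot before T: add [T → . ; f], [T → . T f]
No further items can be added.

CLOSURE = { [P → . T T X], [P → . f], [P → T T . X], [T → . ; f], [T → . T f], [X → . P id T] }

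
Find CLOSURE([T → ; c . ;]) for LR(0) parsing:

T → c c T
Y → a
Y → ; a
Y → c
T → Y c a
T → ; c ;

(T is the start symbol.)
{ [T → ; c . ;] }

To compute CLOSURE, for each item [A → α.Bβ] where B is a non-terminal, add [B → .γ] for all productions B → γ; repeat for the newly added items until nothing changes.

Start with: [T → ; c . ;]
The dot precedes the terminal ';', so nothing is added.

CLOSURE = { [T → ; c . ;] }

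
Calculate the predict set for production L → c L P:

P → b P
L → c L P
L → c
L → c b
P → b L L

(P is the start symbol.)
{ 'c' }

PREDICT(L → c L P) = (FIRST(RHS) \ {ε}) ∪ (FOLLOW(L) if ε ∈ FIRST(RHS), i.e. RHS ⇒* ε)
FIRST(c L P) = { 'c' }
ε ∉ FIRST(c L P), so FOLLOW(L) is not added.
PREDICT(L → c L P) = { 'c' }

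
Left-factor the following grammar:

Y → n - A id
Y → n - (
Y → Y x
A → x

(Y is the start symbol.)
Y → n - Y'
Y' → A id
Y' → (
Y → Y x
A → x

Left-factoring transforms A → αβ₁ | αβ₂ into A → αA' and A' → β₁ | β₂
(α is the longest common prefix among the alternatives). Repeat until
no nonterminal has two alternatives with a common prefix.

Round 1: Y has alternatives sharing prefix 'n -'. Introduce Y': Y → n - Y'
  Add: Y' → A id
  Add: Y' → (

No remaining common prefixes — done.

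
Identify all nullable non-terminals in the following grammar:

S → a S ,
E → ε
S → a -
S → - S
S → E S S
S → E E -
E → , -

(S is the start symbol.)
{ 'E' }

A non-terminal is nullable if it can derive ε (the empty string): either it has an ε-production, or it has a production whose right-hand side consists entirely of nullable non-terminals.

ε-productions: E → ε
So E is immediately nullable.
No further non-terminal can be added: every production for the remaining non-terminals contains a terminal or a non-nullable non-terminal.
Nullable = { 'E' }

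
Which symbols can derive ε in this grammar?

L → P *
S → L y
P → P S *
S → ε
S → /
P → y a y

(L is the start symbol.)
{ 'S' }

ε-productions: S → ε
So S is immediately nullable.
No further non-terminal can be added: every production for the remaining non-terminals contains a terminal or a non-nullable non-terminal.
Nullable = { 'S' }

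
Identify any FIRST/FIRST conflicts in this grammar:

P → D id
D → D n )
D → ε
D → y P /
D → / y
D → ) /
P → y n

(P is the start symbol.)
Yes. P → D id / P → y n on { 'y' }; D → D n ')' / D → y P '/' on { 'y' }; D → D n ')' / D → '/' y on { '/' }; D → D n ')' / D → ')' '/' on { ')' }

A FIRST/FIRST conflict occurs when two productions N → α and N → β for the same non-terminal have FIRST(α) ∩ FIRST(β) ≠ ∅ (with ε ∈ FIRST of a nullable right-hand side, so two nullable alternatives also conflict).

FIRST sets of the non-terminals at (or reachable through a nullable prefix from) the front of some alternative:
  FIRST(D) = { ')', '/', 'n', 'y', ε }

Productions for P:
  P → D id: FIRST = { ')', '/', 'id', 'n', 'y' }
  P → y n: FIRST = { 'y' }
Productions for D:
  D → D n ): FIRST = { ')', '/', 'n', 'y' }
  D → ε: FIRST = { ε }
  D → y P /: FIRST = { 'y' }
  D → / y: FIRST = { '/' }
  D → ) /: FIRST = { ')' }

Conflict for P: P → D id and P → y n
  Overlap: { 'y' }
Conflict for D: D → D n ) and D → y P /
  Overlap: { 'y' }
Conflict for D: D → D n ) and D → / y
  Overlap: { '/' }
Conflict for D: D → D n ) and D → ) /
  Overlap: { ')' }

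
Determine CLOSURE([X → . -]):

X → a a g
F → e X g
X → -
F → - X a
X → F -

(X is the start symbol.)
{ [X → . -] }

Start with: [X → . -]
The dot precedes the terminal '-', so nothing is added.

CLOSURE = { [X → . -] }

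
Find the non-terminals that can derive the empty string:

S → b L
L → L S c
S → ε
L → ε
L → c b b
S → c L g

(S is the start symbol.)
{ 'L', 'S' }

A non-terminal is nullable if it can derive ε (the empty string): either it has an ε-production, or it has a production whose right-hand side consists entirely of nullable non-terminals.

ε-productions: S → ε, L → ε
So S, L are immediately nullable.
Every non-terminal is now nullable.
Nullable = { 'L', 'S' }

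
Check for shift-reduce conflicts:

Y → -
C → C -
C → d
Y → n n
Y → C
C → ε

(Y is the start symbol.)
Augment with Y' → Y and build the canonical LR(0) collection (I0 = CLOSURE({[Y' → . Y]}), then GOTO on every symbol after a dot until no new states appear). It has 8 states:
  I0: { [C → . C -], [C → . d], [C → .], [Y → . -], [Y → . C], [Y → . n n], [Y' → . Y] }  — shift, reduce
  I1: { [Y → - .] }  — reduce
  I2: { [C → C . -], [Y → C .] }  — shift, reduce
  I3: { [Y' → Y .] }  — accept
  I4: { [C → d .] }  — reduce
  I5: { [Y → n . n] }  — shift
  I6: { [Y → n n .] }  — reduce
  I7: { [C → C - .] }  — reduce

I0 contains reduce item [C → .] and shift items [C → . d], [Y → . -], [Y → . n n] — shift-reduce conflict.
I2 contains reduce item [Y → C .] and shift item [C → C . -] — shift-reduce conflict.

Answer: Yes — I0: [C → .] vs [C → . d]; I2: [Y → C .] vs [C → C . -]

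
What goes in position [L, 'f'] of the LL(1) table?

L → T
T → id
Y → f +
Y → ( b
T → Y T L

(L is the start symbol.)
To find M[L, 'f'], we find productions for L where 'f' is in the predict set (PREDICT(N → α) = (FIRST(α) \ {ε}) ∪ (FOLLOW(N) if α ⇒* ε)).

Relevant sets:
  FIRST(T) = { '(', 'f', 'id' }

L → T: PREDICT = { '(', 'f', 'id' }
  'f' is in predict set, so this production goes in M[L, 'f']

M[L, 'f'] = L → T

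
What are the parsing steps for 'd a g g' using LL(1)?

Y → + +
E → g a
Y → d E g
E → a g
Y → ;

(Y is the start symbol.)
Stack is shown with the top on the left.

Stack    Input      Action
--------------------------
Y $      d a g g $  output Y → d E g
d E g $  d a g g $  match 'd'
E g $    a g g $    output E → a g
a g g $  a g g $    match 'a'
g g $    g g $      match 'g'
g $      g $        match 'g'
$        $          accept

The string is accepted.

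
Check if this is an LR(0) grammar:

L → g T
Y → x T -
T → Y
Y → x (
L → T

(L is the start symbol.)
Yes, the grammar is LR(0)

Augment with L' → L and build the canonical LR(0) collection (I0 = CLOSURE({[L' → . L]}), then GOTO on every symbol after a dot until no new states appear). It has 10 states:
  I0: { [L → . T], [L → . g T], [L' → . L], [T → . Y], [Y → . x (], [Y → . x T -] }  — shift
  I1: { [L' → L .] }  — accept
  I2: { [L → T .] }  — reduce
  I3: { [T → Y .] }  — reduce
  I4: { [L → g . T], [T → . Y], [Y → . x (], [Y → . x T -] }  — shift
  I5: { [T → . Y], [Y → . x (], [Y → . x T -], [Y → x . (], [Y → x . T -] }  — shift
  I6: { [Y → x ( .] }  — reduce
  I7: { [Y → x T . -] }  — shift
  I8: { [Y → x T - .] }  — reduce
  I9: { [L → g T .] }  — reduce

Every state is either a pure shift/goto state or contains exactly one complete item and nothing to shift — no conflicts. The grammar is LR(0).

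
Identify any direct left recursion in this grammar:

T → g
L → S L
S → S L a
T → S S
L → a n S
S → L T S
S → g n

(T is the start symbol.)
Yes, S is left-recursive

T → g: starts with g
L → S L: starts with S
S → S L a: LEFT RECURSIVE (starts with S)
T → S S: starts with S
L → a n S: starts with a
S → L T S: starts with L
S → g n: starts with g

The grammar has direct left recursion on: S.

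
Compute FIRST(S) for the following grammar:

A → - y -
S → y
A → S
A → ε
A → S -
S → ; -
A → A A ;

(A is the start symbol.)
{ ';', 'y' }

From S → y:
  - y is a terminal: add 'y' and stop
From S → ; -:
  - ';' is a terminal: add ';' and stop

Collecting: FIRST(S) = { ';', 'y' }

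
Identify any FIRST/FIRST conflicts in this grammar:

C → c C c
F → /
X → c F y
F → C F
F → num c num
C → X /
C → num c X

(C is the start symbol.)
A FIRST/FIRST conflict occurs when two productions N → α and N → β for the same non-terminal have FIRST(α) ∩ FIRST(β) ≠ ∅ (with ε ∈ FIRST of a nullable right-hand side, so two nullable alternatives also conflict).

FIRST sets of the non-terminals at (or reachable through a nullable prefix from) the front of some alternative:
  FIRST(X) = { 'c' }
  FIRST(C) = { 'c', 'num' }

Productions for C:
  C → c C c: FIRST = { 'c' }
  C → X /: FIRST = { 'c' }
  C → num c X: FIRST = { 'num' }
Productions for F:
  F → /: FIRST = { '/' }
  F → C F: FIRST = { 'c', 'num' }
  F → num c num: FIRST = { 'num' }
X has only one production, so no FIRST/FIRST conflict is possible there.

Conflict for C: C → c C c and C → X /
  Overlap: { 'c' }
Conflict for F: F → C F and F → num c num
  Overlap: { 'num' }

Answer: Yes. C → c C c / C → X '/' on { 'c' }; F → C F / F → num c num on { 'num' }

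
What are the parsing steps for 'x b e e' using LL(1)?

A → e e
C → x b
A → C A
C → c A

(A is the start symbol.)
Stack is shown with the top on the left.

Stack    Input      Action
--------------------------
A $      x b e e $  output A → C A
C A $    x b e e $  output C → x b
x b A $  x b e e $  match 'x'
b A $    b e e $    match 'b'
A $      e e $      output A → e e
e e $    e e $      match 'e'
e $      e $        match 'e'
$        $          accept

The string is accepted.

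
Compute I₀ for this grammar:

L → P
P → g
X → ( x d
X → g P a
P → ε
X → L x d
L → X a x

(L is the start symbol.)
First, augment the grammar with L' → L
I₀ = CLOSURE({ [L' → . L] }):
  [L' → . L] has the dot before L: add [L → . P], [L → . X a x]
  [L → . P] has the dot before P: add [P → . g], [P → .]
  [L → . X a x] has the dot before X: add [X → . ( x d], [X → . g P a], [X → . L x d]
No further items can be added.

I₀ = { [L → . P], [L → . X a x], [L' → . L], [P → . g], [P → .], [X → . ( x d], [X → . L x d], [X → . g P a] }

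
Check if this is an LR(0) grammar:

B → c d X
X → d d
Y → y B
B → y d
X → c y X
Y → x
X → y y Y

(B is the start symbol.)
Yes, the grammar is LR(0)

A grammar is LR(0) if no state in the canonical LR(0) collection has:
  - both a shift item (dot before a terminal) and a complete item (shift-reduce conflict), or
  - two or more complete items (reduce-reduce conflict; the accept item [B' → B .] counts as a complete item here).

Augment with B' → B and build the canonical LR(0) collection (I0 = CLOSURE({[B' → . B]}), then GOTO on every symbol after a dot until no new states appear). It has 18 states:
  I0: { [B → . c d X], [B → . y d], [B' → . B] }  — shift
  I1: { [B' → B .] }  — accept
  I2: { [B → c . d X] }  — shift
  I3: { [B → y . d] }  — shift
  I4: { [B → y d .] }  — reduce
  I5: { [B → c d . X], [X → . c y X], [X → . d d], [X → . y y Y] }  — shift
  I6: { [B → c d X .] }  — reduce
  I7: { [X → c . y X] }  — shift
  I8: { [X → d . d] }  — shift
  I9: { [X → y . y Y] }  — shift
  I10: { [X → y y . Y], [Y → . x], [Y → . y B] }  — shift
  I11: { [X → y y Y .] }  — reduce
  I12: { [Y → x .] }  — reduce
  I13: { [B → . c d X], [B → . y d], [Y → y . B] }  — shift
  I14: { [Y → y B .] }  — reduce
  I15: { [X → d d .] }  — reduce
  I16: { [X → . c y X], [X → . d d], [X → . y y Y], [X → c y . X] }  — shift
  I17: { [X → c y X .] }  — reduce

Every state is either a pure shift/goto state or contains exactly one complete item and nothing to shift — no conflicts. The grammar is LR(0).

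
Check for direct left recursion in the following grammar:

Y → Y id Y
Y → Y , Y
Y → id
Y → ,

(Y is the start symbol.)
Direct left recursion occurs when N → N α for some non-terminal N (the right-hand side begins with the left-hand side itself).

Y → Y id Y: LEFT RECURSIVE (starts with Y)
Y → Y , Y: LEFT RECURSIVE (starts with Y)
Y → id: starts with id
Y → ,: starts with ','

The grammar has direct left recursion on: Y.

Answer: Yes, Y is left-recursive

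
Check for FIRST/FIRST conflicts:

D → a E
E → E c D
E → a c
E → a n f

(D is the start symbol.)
FIRST sets of the non-terminals at (or reachable through a nullable prefix from) the front of some alternative:
  FIRST(E) = { 'a' }

Productions for E:
  E → E c D: FIRST = { 'a' }
  E → a c: FIRST = { 'a' }
  E → a n f: FIRST = { 'a' }
D has only one production, so no FIRST/FIRST conflict is possible there.

Conflict for E: E → E c D and E → a c
  Overlap: { 'a' }
Conflict for E: E → E c D and E → a n f
  Overlap: { 'a' }
Conflict for E: E → a c and E → a n f
  Overlap: { 'a' }

Answer: Yes. E → E c D / E → a c on { 'a' }; E → E c D / E → a n f on { 'a' }; E → a c / E → a n f on { 'a' }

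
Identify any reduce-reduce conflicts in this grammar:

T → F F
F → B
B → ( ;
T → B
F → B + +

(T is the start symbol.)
A reduce-reduce conflict occurs when an LR(0) state has two complete items [A → α .] and [B → β .] — both call for a reduction, and with no lookahead the parser cannot choose between them.

Augment with T' → T and build the canonical LR(0) collection (I0 = CLOSURE({[T' → . T]}), then GOTO on every symbol after a dot until no new states appear). It has 10 states:
  I0: { [B → . ( ;], [F → . B + +], [F → . B], [T → . B], [T → . F F], [T' → . T] }  — shift
  I1: { [B → ( . ;] }  — shift
  I2: { [F → B . + +], [F → B .], [T → B .] }  — shift, 2 reduces
  I3: { [B → . ( ;], [F → . B + +], [F → . B], [T → F . F] }  — shift
  I4: { [T' → T .] }  — accept
  I5: { [F → B . + +], [F → B .] }  — shift, reduce
  I6: { [T → F F .] }  — reduce
  I7: { [F → B + . +] }  — shift
  I8: { [F → B + + .] }  — reduce
  I9: { [B → ( ; .] }  — reduce

I2 contains complete items [F → B .], [T → B .] — reduce-reduce conflict.

Answer: Yes — I2: [F → B .] vs [T → B .]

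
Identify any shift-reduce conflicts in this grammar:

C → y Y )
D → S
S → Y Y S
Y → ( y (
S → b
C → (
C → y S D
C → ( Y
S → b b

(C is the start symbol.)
Yes — I1: [C → ( .] vs [Y → . ( y (]; I7: [S → b .] vs [S → b . b]

Augment with C' → C and build the canonical LR(0) collection (I0 = CLOSURE({[C' → . C]}), then GOTO on every symbol after a dot until no new states appear). It has 18 states:
  I0: { [C → . ( Y], [C → . (], [C → . y S D], [C → . y Y )], [C' → . C] }  — shift
  I1: { [C → ( . Y], [C → ( .], [Y → . ( y (] }  — shift, reduce
  I2: { [C' → C .] }  — accept
  I3: { [C → y . S D], [C → y . Y )], [S → . Y Y S], [S → . b b], [S → . b], [Y → . ( y (] }  — shift
  I4: { [Y → ( . y (] }  — shift
  I5: { [C → y S . D], [D → . S], [S → . Y Y S], [S → . b b], [S → . b], [Y → . ( y (] }  — shift
  I6: { [C → y Y . )], [S → Y . Y S], [Y → . ( y (] }  — shift
  I7: { [S → b . b], [S → b .] }  — shift, reduce
  I8: { [S → b b .] }  — reduce
  I9: { [C → y Y ) .] }  — reduce
  I10: { [S → . Y Y S], [S → . b b], [S → . b], [S → Y Y . S], [Y → . ( y (] }  — shift
  I11: { [S → Y Y S .] }  — reduce
  I12: { [S → Y . Y S], [Y → . ( y (] }  — shift
  I13: { [C → y S D .] }  — reduce
  I14: { [D → S .] }  — reduce
  I15: { [Y → ( y . (] }  — shift
  I16: { [Y → ( y ( .] }  — reduce
  I17: { [C → ( Y .] }  — reduce

I1 contains reduce item [C → ( .] and shift item [Y → . ( y (] — shift-reduce conflict.
I7 contains reduce item [S → b .] and shift item [S → b . b] — shift-reduce conflict.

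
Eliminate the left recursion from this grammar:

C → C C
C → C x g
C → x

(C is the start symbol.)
C → x C'
C' → C C'
C' → x g C'
C' → ε

C is directly left-recursive. The standard transformation for
  A → A α₁ | ... | A α_m | β₁ | ... | β_n
is
  A  → β₁ A' | ... | β_n A'
  A' → α₁ A' | ... | α_m A' | ε

C → x becomes C → x C'
C → C C becomes C' → C C'
C → C x g becomes C' → x g C'
Add C' → ε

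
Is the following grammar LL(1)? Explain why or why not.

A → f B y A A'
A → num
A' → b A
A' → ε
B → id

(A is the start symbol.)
Relevant sets:
  FOLLOW(A') = { $, 'b' }

For A:
  PREDICT(A → f B y A A') = { 'f' }
  PREDICT(A → num) = { 'num' }
For A':
  PREDICT(A' → b A) = { 'b' }
  PREDICT(A' → ε) = { $, 'b' }
B has a single production, so nothing to check there.

Conflict found: Predict set conflict for A': { 'b' }
The grammar is NOT LL(1).

Answer: No. Predict set conflict for A': { 'b' }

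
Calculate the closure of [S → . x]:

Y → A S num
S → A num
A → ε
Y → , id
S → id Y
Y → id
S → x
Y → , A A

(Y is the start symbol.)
Start with: [S → . x]
The dot precedes the terminal x, so nothing is added.

CLOSURE = { [S → . x] }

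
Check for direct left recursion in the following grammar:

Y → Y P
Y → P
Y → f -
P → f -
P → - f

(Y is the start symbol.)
Y → Y P: LEFT RECURSIVE (starts with Y)
Y → P: starts with P
Y → f -: starts with f
P → f -: starts with f
P → - f: starts with '-'

The grammar has direct left recursion on: Y.

Answer: Yes, Y is left-recursive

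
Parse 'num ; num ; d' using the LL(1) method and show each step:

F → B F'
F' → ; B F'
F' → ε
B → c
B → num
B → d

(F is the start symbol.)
Stack is shown with the top on the left.

Stack     Input            Action
---------------------------------
F $       num ; num ; d $  output F → B F'
B F' $    num ; num ; d $  output B → num
num F' $  num ; num ; d $  match 'num'
F' $      ; num ; d $      output F' → ; B F'
; B F' $  ; num ; d $      match ';'
B F' $    num ; d $        output B → num
num F' $  num ; d $        match 'num'
F' $      ; d $            output F' → ; B F'
; B F' $  ; d $            match ';'
B F' $    d $              output B → d
d F' $    d $              match 'd'
F' $      $                output F' → ε
$         $                accept

The string is accepted.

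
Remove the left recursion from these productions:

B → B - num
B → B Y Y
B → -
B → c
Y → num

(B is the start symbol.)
B → - B'
B → c B'
B' → - num B'
B' → Y Y B'
B' → ε
Y → num

B is directly left-recursive. The standard transformation for
  A → A α₁ | ... | A α_m | β₁ | ... | β_n
is
  A  → β₁ A' | ... | β_n A'
  A' → α₁ A' | ... | α_m A' | ε

B → - becomes B → - B'
B → c becomes B → c B'
B → B - num becomes B' → - num B'
B → B Y Y becomes B' → Y Y B'
Add B' → ε

Productions for other non-terminals are unchanged:
  Y → num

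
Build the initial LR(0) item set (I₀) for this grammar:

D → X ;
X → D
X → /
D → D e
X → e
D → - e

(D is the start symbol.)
{ [D → . - e], [D → . D e], [D → . X ;], [D' → . D], [X → . /], [X → . D], [X → . e] }

First, augment the grammar with D' → D
I₀ = CLOSURE({ [D' → . D] }):
  [D' → . D] has the dot before D: add [D → . X ;], [D → . D e], [D → . - e]
  [D → . X ;] has the dot before X: add [X → . D], [X → . /], [X → . e]
No further items can be added.

I₀ = { [D → . - e], [D → . D e], [D → . X ;], [D' → . D], [X → . /], [X → . D], [X → . e] }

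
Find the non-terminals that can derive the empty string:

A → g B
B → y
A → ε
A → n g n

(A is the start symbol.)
A non-terminal is nullable if it can derive ε (the empty string): either it has an ε-production, or it has a production whose right-hand side consists entirely of nullable non-terminals.

ε-productions: A → ε
So A is immediately nullable.
No further non-terminal can be added: every production for the remaining non-terminals contains a terminal or a non-nullable non-terminal.
Nullable = { 'A' }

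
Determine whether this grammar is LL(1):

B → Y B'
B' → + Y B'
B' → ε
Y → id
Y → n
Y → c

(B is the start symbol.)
Yes, the grammar is LL(1).

A grammar is LL(1) if for each non-terminal N with multiple productions, the predict sets of those productions are pairwise disjoint, where PREDICT(N → α) = (FIRST(α) \ {ε}) ∪ (FOLLOW(N) if α ⇒* ε).

Relevant sets:
  FOLLOW(B') = { $ }

For B':
  PREDICT(B' → '+' Y B') = { '+' }
  PREDICT(B' → ε) = { $ }
For Y:
  PREDICT(Y → id) = { 'id' }
  PREDICT(Y → n) = { 'n' }
  PREDICT(Y → c) = { 'c' }
B has a single production, so nothing to check there.

All predict sets are disjoint. The grammar IS LL(1).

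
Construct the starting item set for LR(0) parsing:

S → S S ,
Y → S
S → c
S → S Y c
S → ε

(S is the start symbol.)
First, augment the grammar with S' → S
I₀ = CLOSURE({ [S' → . S] }):
  [S' → . S] has the dot before S: add [S → . S S ,], [S → . c], [S → . S Y c], [S → .]
No further items can be added.

I₀ = { [S → . S S ,], [S → . S Y c], [S → . c], [S → .], [S' → . S] }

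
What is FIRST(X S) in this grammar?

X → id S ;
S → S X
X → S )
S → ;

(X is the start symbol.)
{ ';', 'id' }

FIRST sets of the non-terminals involved (from the grammar, by fixed-point iteration):
  FIRST(X) = { ';', 'id' }

To compute FIRST(X S), process the symbols left to right:
Symbol X is a non-terminal. Add FIRST(X) \ {ε} = { ';', 'id' }
X is not nullable (ε ∉ FIRST(X)), so stop here.
FIRST(X S) = { ';', 'id' }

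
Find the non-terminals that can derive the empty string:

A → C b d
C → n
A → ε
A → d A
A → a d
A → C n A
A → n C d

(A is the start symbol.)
ε-productions: A → ε
So A is immediately nullable.
No further non-terminal can be added: every production for the remaining non-terminals contains a terminal or a non-nullable non-terminal.
Nullable = { 'A' }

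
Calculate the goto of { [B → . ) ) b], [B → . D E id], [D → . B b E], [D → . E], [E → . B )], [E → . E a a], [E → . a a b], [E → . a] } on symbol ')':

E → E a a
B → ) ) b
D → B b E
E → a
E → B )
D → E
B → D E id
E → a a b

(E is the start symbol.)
{ [B → ) . ) b] }

GOTO(I, ')') = CLOSURE({ [A → αX.β] : [A → α.Xβ] ∈ I, X = ')' })

Items with dot before ')', with the dot advanced:
  [B → . ) ) b] → [B → ) . ) b]
Closure adds nothing (no advanced item has the dot before a non-terminal).

GOTO = { [B → ) . ) b] }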